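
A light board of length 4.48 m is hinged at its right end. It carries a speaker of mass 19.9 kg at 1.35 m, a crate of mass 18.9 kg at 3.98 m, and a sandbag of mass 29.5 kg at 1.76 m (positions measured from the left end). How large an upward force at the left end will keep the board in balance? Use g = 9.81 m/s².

F ≈ 333 N

Sum moments about the right end (the unknown pivot reaction has zero arm there).
Speaker: 19.9 × 9.81 = 195.2 N down at 1.35 m → arm 3.13 m, τ = 195.2 × 3.13 = 611 N·m counterclockwise.
Crate: 18.9 × 9.81 = 185.4 N down at 3.98 m → arm 0.5 m, τ = 185.4 × 0.5 = 92.7 N·m counterclockwise.
Sandbag: 29.5 × 9.81 = 289.4 N down at 1.76 m → arm 2.72 m, τ = 289.4 × 2.72 = 787.2 N·m counterclockwise.
Net moment of the loads = 1491 N·m counterclockwise.
The upward force F acts at the left end, arm 4.48 m, giving F × 4.48 clockwise.
Balancing moments: F × 4.48 = 1491, giving F = 1491 / 4.48 = 333 N.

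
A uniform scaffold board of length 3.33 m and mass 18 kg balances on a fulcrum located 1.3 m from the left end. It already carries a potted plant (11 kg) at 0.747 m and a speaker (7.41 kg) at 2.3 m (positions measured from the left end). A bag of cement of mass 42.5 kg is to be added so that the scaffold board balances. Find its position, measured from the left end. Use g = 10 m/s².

About the fulcrum (at 1.3 m from the left end):
Beam weight: 18 × 10 = 180 N down at 1.665 m → arm 0.365 m, τ = 180 × 0.365 = 65.7 N·m clockwise.
Potted plant: 11 × 10 = 110 N down at 0.747 m → arm 0.553 m, τ = 110 × 0.553 = 60.83 N·m counterclockwise.
Speaker: 7.41 × 10 = 74.1 N down at 2.3 m → arm 1 m, τ = 74.1 × 1 = 74.1 N·m clockwise.
Net moment of existing loads = 78.97 N·m clockwise.
The bag of cement weighs 42.5 × 10 = 425 N and must supply an equal counterclockwise moment, so its lever arm about the fulcrum is 78.97 / 425 = 0.186 m.
That puts it at 1.3 − 0.186 = 1.11 m from the left end.

x ≈ 1.11 m from the left end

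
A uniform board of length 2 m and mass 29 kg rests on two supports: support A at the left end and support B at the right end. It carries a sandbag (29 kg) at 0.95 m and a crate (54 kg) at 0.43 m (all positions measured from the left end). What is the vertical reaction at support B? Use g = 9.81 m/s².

R_B ≈ 391 N

About support A:
Beam weight: 29 × 9.81 = 284.5 N down at 1 m → arm 1 m, τ = 284.5 × 1 = 284.5 N·m clockwise.
Sandbag: 29 × 9.81 = 284.5 N down at 0.95 m → arm 0.95 m, τ = 284.5 × 0.95 = 270.3 N·m clockwise.
Crate: 54 × 9.81 = 529.7 N down at 0.43 m → arm 0.43 m, τ = 529.7 × 0.43 = 227.8 N·m clockwise.
Net load moment about support A = 782.6 N·m clockwise.
Reaction R at support B is upward at 2 m, arm 2 m → moment R × 2 counterclockwise.
Balancing moments: R × 2 = 782.6, giving R = 391 N.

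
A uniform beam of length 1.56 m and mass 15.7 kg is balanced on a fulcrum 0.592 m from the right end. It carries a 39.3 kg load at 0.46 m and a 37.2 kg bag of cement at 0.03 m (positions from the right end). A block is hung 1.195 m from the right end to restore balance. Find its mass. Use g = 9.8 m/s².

Sum moments about the fulcrum (at 0.592 m from the right end) (the support reaction has zero arm there).
Beam weight: 15.7 × 9.8 = 153.9 N down at 0.78 m → arm 0.188 m, τ = 153.9 × 0.188 = 28.93 N·m counterclockwise.
Load: 39.3 × 9.8 = 385.1 N down at 0.46 m → arm 0.132 m, τ = 385.1 × 0.132 = 50.83 N·m clockwise.
Bag of cement: 37.2 × 9.8 = 364.6 N down at 0.03 m → arm 0.562 m, τ = 364.6 × 0.562 = 204.9 N·m clockwise.
Net moment of known loads = 226.8 N·m clockwise.
An unknown mass m at 1.195 m has arm 0.603 m; its moment is m·g·0.603 counterclockwise.
Setting net torque to zero: m × 9.8 × 0.603 = 226.8 → m = 226.8 / (9.8 × 0.603) = 38.4 kg.

m ≈ 38.4 kg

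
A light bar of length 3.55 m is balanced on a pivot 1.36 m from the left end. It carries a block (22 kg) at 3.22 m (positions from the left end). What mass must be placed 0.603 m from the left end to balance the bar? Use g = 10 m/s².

About the pivot (at 1.36 m from the left end):
Block: 22 × 10 = 220 N down at 3.22 m → arm 1.86 m, τ = 220 × 1.86 = 409.2 N·m clockwise.
Net moment of known loads = 409.2 N·m clockwise.
An unknown mass m at 0.603 m has arm 0.757 m; its moment is m·g·0.757 counterclockwise.
Setting net torque to zero: m × 10 × 0.757 = 409.2 → m = 409.2 / (10 × 0.757) = 54.1 kg.

m ≈ 54.1 kg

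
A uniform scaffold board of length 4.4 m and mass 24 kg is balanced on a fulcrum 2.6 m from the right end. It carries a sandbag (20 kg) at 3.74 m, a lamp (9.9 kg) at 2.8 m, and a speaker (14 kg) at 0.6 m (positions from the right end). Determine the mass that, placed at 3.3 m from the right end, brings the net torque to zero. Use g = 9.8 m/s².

Choose the fulcrum (at 2.6 m from the right end) as the axis so the support reaction has zero arm there.
Beam weight: 24 × 9.8 = 235.2 N down at 2.2 m → arm 0.4 m, τ = 235.2 × 0.4 = 94.08 N·m clockwise.
Sandbag: 20 × 9.8 = 196 N down at 3.74 m → arm 1.14 m, τ = 196 × 1.14 = 223.4 N·m counterclockwise.
Lamp: 9.9 × 9.8 = 97.02 N down at 2.8 m → arm 0.2 m, τ = 97.02 × 0.2 = 19.4 N·m counterclockwise.
Speaker: 14 × 9.8 = 137.2 N down at 0.6 m → arm 2 m, τ = 137.2 × 2 = 274.4 N·m clockwise.
Net moment of known loads = 125.7 N·m clockwise.
An unknown mass m at 3.3 m has arm 0.7 m; its moment is m·g·0.7 counterclockwise.
Balancing moments: m × 9.8 × 0.7 = 125.7, giving m = 125.7 / (9.8 × 0.7) = 18.3 kg.

m ≈ 18.3 kg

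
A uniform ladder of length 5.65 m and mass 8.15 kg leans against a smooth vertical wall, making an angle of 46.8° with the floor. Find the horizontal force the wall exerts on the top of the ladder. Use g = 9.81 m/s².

Sum moments about the foot of the ladder (the floor normal and friction both act there and drop out).
Ladder weight 8.15×9.81 = 79.95 N acts at 2.825 m along the ladder; its horizontal arm is 2.825·cos46.8° = 1.934 m → τ = 154.6 N·m clockwise.
Wall normal N acts horizontally at the top; its moment arm is the height L sinθ = 5.65·sin46.8° = 4.119 m, counterclockwise.
For rotational equilibrium, N × 4.119 = 154.6, so N = 37.5 N.

N_wall ≈ 37.5 N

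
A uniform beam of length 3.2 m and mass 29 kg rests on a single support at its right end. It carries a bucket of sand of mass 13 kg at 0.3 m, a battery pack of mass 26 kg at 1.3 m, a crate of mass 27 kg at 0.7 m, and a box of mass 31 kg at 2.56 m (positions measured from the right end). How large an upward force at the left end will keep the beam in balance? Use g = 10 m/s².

About the right end:
Beam weight: 29 × 10 = 290 N down at 1.6 m → arm 1.6 m, τ = 290 × 1.6 = 464 N·m counterclockwise.
Bucket of sand: 13 × 10 = 130 N down at 0.3 m → arm 0.3 m, τ = 130 × 0.3 = 39 N·m counterclockwise.
Battery pack: 26 × 10 = 260 N down at 1.3 m → arm 1.3 m, τ = 260 × 1.3 = 338 N·m counterclockwise.
Crate: 27 × 10 = 270 N down at 0.7 m → arm 0.7 m, τ = 270 × 0.7 = 189 N·m counterclockwise.
Box: 31 × 10 = 310 N down at 2.56 m → arm 2.56 m, τ = 310 × 2.56 = 793.6 N·m counterclockwise.
Net moment of the loads = 1824 N·m counterclockwise.
The upward force F acts at the left end, arm 3.2 m, giving F × 3.2 clockwise.
Setting net torque to zero: F × 3.2 = 1824 → F = 1824 / 3.2 = 570 N.

F ≈ 570 N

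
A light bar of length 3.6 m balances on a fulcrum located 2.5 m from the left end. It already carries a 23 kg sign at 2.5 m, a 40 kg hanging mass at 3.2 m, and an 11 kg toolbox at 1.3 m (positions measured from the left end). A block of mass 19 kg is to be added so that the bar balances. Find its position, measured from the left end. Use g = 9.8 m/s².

x ≈ 1.72 m from the left end

Choose the fulcrum (at 2.5 m from the left end) as the axis so the support reaction has zero arm there.
Sign: acts at the fulcrum, moment arm 0 → no torque.
Hanging mass: 40 × 9.8 = 392 N down at 3.2 m → arm 0.7 m, τ = 392 × 0.7 = 274.4 N·m clockwise.
Toolbox: 11 × 9.8 = 107.8 N down at 1.3 m → arm 1.2 m, τ = 107.8 × 1.2 = 129.4 N·m counterclockwise.
Net moment of existing loads = 145 N·m clockwise.
The block weighs 19 × 9.8 = 186.2 N and must supply an equal counterclockwise moment, so its lever arm about the fulcrum is 145 / 186.2 = 0.779 m.
That puts it at 2.5 − 0.779 = 1.72 m from the left end.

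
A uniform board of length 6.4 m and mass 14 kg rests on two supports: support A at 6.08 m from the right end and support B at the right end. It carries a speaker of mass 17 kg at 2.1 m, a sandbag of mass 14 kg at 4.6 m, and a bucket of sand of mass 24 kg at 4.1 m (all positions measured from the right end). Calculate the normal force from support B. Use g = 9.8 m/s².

R_B ≈ 284 N

Sum moments about support A (its reaction then has zero moment arm).
Beam weight: 14 × 9.8 = 137.2 N down at 3.2 m → arm 2.88 m, τ = 137.2 × 2.88 = 395.1 N·m clockwise.
Speaker: 17 × 9.8 = 166.6 N down at 2.1 m → arm 3.98 m, τ = 166.6 × 3.98 = 663.1 N·m clockwise.
Sandbag: 14 × 9.8 = 137.2 N down at 4.6 m → arm 1.48 m, τ = 137.2 × 1.48 = 203.1 N·m clockwise.
Bucket of sand: 24 × 9.8 = 235.2 N down at 4.1 m → arm 1.98 m, τ = 235.2 × 1.98 = 465.7 N·m clockwise.
Net load moment about support A = 1727 N·m clockwise.
Reaction R at support B is upward at 0 m, arm 6.08 m → moment R × 6.08 counterclockwise.
Balancing moments: R × 6.08 = 1727, giving R = 284 N.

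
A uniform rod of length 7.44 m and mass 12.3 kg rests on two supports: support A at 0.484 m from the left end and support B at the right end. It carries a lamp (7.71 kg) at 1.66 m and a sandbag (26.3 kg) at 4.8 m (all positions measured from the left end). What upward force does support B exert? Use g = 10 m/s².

Sum moments about support A (its reaction then has zero moment arm).
Beam weight: 12.3 × 10 = 123 N down at 3.72 m → arm 3.236 m, τ = 123 × 3.236 = 398 N·m clockwise.
Lamp: 7.71 × 10 = 77.1 N down at 1.66 m → arm 1.176 m, τ = 77.1 × 1.176 = 90.67 N·m clockwise.
Sandbag: 26.3 × 10 = 263 N down at 4.8 m → arm 4.316 m, τ = 263 × 4.316 = 1135 N·m clockwise.
Net load moment about support A = 1624 N·m clockwise.
Reaction R at support B is upward at 7.44 m, arm 6.956 m → moment R × 6.956 counterclockwise.
Balancing moments: R × 6.956 = 1624, giving R = 233 N.

R_B ≈ 233 N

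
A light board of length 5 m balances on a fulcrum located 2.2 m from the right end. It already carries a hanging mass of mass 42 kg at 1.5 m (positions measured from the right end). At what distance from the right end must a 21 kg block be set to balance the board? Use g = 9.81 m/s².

x ≈ 3.6 m from the right end

Taking torques about the fulcrum (at 2.2 m from the right end):
Hanging mass: 42 × 9.81 = 412 N down at 1.5 m → arm 0.7 m, τ = 412 × 0.7 = 288.4 N·m clockwise.
Net moment of existing loads = 288.4 N·m clockwise.
The block weighs 21 × 9.81 = 206 N and must supply an equal counterclockwise moment, so its lever arm about the fulcrum is 288.4 / 206 = 1.4 m.
That puts it at 2.2 + 1.4 = 3.6 m from the right end.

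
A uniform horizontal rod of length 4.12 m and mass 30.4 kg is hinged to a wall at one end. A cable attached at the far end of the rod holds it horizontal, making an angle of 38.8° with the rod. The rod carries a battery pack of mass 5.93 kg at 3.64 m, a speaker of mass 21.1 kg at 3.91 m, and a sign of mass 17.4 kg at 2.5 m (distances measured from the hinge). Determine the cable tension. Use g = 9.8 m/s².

T ≈ 798 N

About the hinge:
Beam weight: 30.4 × 9.8 = 297.9 N down at 2.06 m → arm 2.06 m, τ = 297.9 × 2.06 = 613.7 N·m clockwise.
Battery pack: 5.93 × 9.8 = 58.11 N down at 3.64 m → arm 3.64 m, τ = 58.11 × 3.64 = 211.5 N·m clockwise.
Speaker: 21.1 × 9.8 = 206.8 N down at 3.91 m → arm 3.91 m, τ = 206.8 × 3.91 = 808.6 N·m clockwise.
Sign: 17.4 × 9.8 = 170.5 N down at 2.5 m → arm 2.5 m, τ = 170.5 × 2.5 = 426.2 N·m clockwise.
Total clockwise load moment = 2060 N·m.
The cable tension T acts at 4.12 m; only its component perpendicular to the rod, T sinθ, produces torque. sin 38.8° = 0.6266.
Balancing moments: T × 4.12 × 0.6266 = 2060, giving T = 2060 / 2.582 = 798 N.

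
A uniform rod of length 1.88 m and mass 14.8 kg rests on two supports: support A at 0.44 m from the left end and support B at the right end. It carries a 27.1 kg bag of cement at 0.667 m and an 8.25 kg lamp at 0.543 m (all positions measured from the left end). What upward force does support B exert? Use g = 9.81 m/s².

About support A:
Beam weight: 14.8 × 9.81 = 145.2 N down at 0.94 m → arm 0.5 m, τ = 145.2 × 0.5 = 72.6 N·m clockwise.
Bag of cement: 27.1 × 9.81 = 265.9 N down at 0.667 m → arm 0.227 m, τ = 265.9 × 0.227 = 60.36 N·m clockwise.
Lamp: 8.25 × 9.81 = 80.93 N down at 0.543 m → arm 0.103 m, τ = 80.93 × 0.103 = 8.336 N·m clockwise.
Net load moment about support A = 141.3 N·m clockwise.
Reaction R at support B is upward at 1.88 m, arm 1.44 m → moment R × 1.44 counterclockwise.
Στ = 0 ⇒ R × 1.44 = 141.3 ⇒ R = 98.1 N.

R_B ≈ 98.1 N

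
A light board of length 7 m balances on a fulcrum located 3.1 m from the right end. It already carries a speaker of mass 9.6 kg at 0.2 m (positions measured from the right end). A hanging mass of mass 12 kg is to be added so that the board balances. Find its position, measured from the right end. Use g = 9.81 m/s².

x ≈ 5.42 m from the right end

About the fulcrum (at 3.1 m from the right end):
Speaker: 9.6 × 9.81 = 94.18 N down at 0.2 m → arm 2.9 m, τ = 94.18 × 2.9 = 273.1 N·m clockwise.
Net moment of existing loads = 273.1 N·m clockwise.
The hanging mass weighs 12 × 9.81 = 117.7 N and must supply an equal counterclockwise moment, so its lever arm about the fulcrum is 273.1 / 117.7 = 2.32 m.
That puts it at 3.1 + 2.32 = 5.42 m from the right end.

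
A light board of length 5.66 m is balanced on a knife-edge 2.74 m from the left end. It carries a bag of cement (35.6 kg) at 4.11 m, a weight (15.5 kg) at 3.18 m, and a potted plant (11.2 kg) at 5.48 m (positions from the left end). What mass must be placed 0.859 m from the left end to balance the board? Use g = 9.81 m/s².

About the knife-edge (at 2.74 m from the left end):
Bag of cement: 35.6 × 9.81 = 349.2 N down at 4.11 m → arm 1.37 m, τ = 349.2 × 1.37 = 478.4 N·m clockwise.
Weight: 15.5 × 9.81 = 152.1 N down at 3.18 m → arm 0.44 m, τ = 152.1 × 0.44 = 66.92 N·m clockwise.
Potted plant: 11.2 × 9.81 = 109.9 N down at 5.48 m → arm 2.74 m, τ = 109.9 × 2.74 = 301.1 N·m clockwise.
Net moment of known loads = 846.4 N·m clockwise.
An unknown mass m at 0.859 m has arm 1.881 m; its moment is m·g·1.881 counterclockwise.
Setting net torque to zero: m × 9.81 × 1.881 = 846.4 → m = 846.4 / (9.81 × 1.881) = 45.9 kg.

m ≈ 45.9 kg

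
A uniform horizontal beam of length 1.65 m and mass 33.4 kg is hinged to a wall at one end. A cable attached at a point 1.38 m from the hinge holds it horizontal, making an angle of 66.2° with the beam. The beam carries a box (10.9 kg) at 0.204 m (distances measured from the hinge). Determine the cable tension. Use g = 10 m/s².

T ≈ 236 N

Sum moments about the hinge (the unknown hinge reaction has zero arm there).
Beam weight: 33.4 × 10 = 334 N down at 0.825 m → arm 0.825 m, τ = 334 × 0.825 = 275.6 N·m clockwise.
Box: 10.9 × 10 = 109 N down at 0.204 m → arm 0.204 m, τ = 109 × 0.204 = 22.24 N·m clockwise.
Total clockwise load moment = 297.8 N·m.
The cable tension T acts at 1.38 m; only its component perpendicular to the beam, T sinθ, produces torque. sin 66.2° = 0.915.
For rotational equilibrium, T × 1.38 × 0.915 = 297.8, so T = 297.8 / 1.263 = 236 N.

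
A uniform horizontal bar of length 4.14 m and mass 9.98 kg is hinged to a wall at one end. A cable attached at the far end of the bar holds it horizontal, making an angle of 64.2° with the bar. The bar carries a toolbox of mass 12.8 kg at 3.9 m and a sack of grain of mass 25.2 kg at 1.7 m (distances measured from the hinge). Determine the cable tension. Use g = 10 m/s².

T ≈ 304 N

Choose the hinge as the axis so the unknown hinge reaction has zero arm there.
Beam weight: 9.98 × 10 = 99.8 N down at 2.07 m → arm 2.07 m, τ = 99.8 × 2.07 = 206.6 N·m clockwise.
Toolbox: 12.8 × 10 = 128 N down at 3.9 m → arm 3.9 m, τ = 128 × 3.9 = 499.2 N·m clockwise.
Sack of grain: 25.2 × 10 = 252 N down at 1.7 m → arm 1.7 m, τ = 252 × 1.7 = 428.4 N·m clockwise.
Total clockwise load moment = 1134 N·m.
The cable tension T acts at 4.14 m; only its component perpendicular to the bar, T sinθ, produces torque. sin 64.2° = 0.9003.
Setting net torque to zero: T × 4.14 × 0.9003 = 1134 → T = 1134 / 3.727 = 304 N.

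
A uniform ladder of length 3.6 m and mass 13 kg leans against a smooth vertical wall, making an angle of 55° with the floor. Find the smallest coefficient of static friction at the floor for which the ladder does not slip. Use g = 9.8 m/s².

μ_min ≈ 0.35

Take moments about the foot of the ladder.
Ladder weight 13×9.8 = 127.4 N acts at 1.8 m along the ladder; its horizontal arm is 1.8·cos55° = 1.032 m → τ = 131.5 N·m clockwise.
Wall normal N acts horizontally at the top; its moment arm is the height L sinθ = 3.6·sin55° = 2.949 m, counterclockwise.
For rotational equilibrium, N × 2.949 = 131.5, so N = 44.59 N.
ΣFx = 0 ⇒ f = N_wall = 44.59 N. ΣFy = 0 ⇒ N_floor = 127.4 N.
μ_min = f / N_floor = 44.59 / 127.4 = 0.35.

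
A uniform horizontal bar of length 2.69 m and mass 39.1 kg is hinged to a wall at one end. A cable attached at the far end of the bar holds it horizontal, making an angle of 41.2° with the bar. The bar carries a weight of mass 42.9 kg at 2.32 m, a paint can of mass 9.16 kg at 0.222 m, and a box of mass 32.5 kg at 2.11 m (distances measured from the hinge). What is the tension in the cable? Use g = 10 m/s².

T ≈ 1260 N

Sum moments about the hinge (the unknown hinge reaction has zero arm there).
Beam weight: 39.1 × 10 = 391 N down at 1.345 m → arm 1.345 m, τ = 391 × 1.345 = 525.9 N·m clockwise.
Weight: 42.9 × 10 = 429 N down at 2.32 m → arm 2.32 m, τ = 429 × 2.32 = 995.3 N·m clockwise.
Paint can: 9.16 × 10 = 91.6 N down at 0.222 m → arm 0.222 m, τ = 91.6 × 0.222 = 20.34 N·m clockwise.
Box: 32.5 × 10 = 325 N down at 2.11 m → arm 2.11 m, τ = 325 × 2.11 = 685.8 N·m clockwise.
Total clockwise load moment = 2227 N·m.
The cable tension T acts at 2.69 m; only its component perpendicular to the bar, T sinθ, produces torque. sin 41.2° = 0.6587.
Setting net torque to zero: T × 2.69 × 0.6587 = 2227 → T = 2227 / 1.772 = 1260 N.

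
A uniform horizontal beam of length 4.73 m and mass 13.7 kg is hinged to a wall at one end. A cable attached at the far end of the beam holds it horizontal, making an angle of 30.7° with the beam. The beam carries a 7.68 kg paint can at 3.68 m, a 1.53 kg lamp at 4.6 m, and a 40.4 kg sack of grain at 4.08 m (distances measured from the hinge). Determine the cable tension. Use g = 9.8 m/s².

T ≈ 944 N

Taking torques about the hinge:
Beam weight: 13.7 × 9.8 = 134.3 N down at 2.365 m → arm 2.365 m, τ = 134.3 × 2.365 = 317.6 N·m clockwise.
Paint can: 7.68 × 9.8 = 75.26 N down at 3.68 m → arm 3.68 m, τ = 75.26 × 3.68 = 277 N·m clockwise.
Lamp: 1.53 × 9.8 = 14.99 N down at 4.6 m → arm 4.6 m, τ = 14.99 × 4.6 = 68.95 N·m clockwise.
Sack of grain: 40.4 × 9.8 = 395.9 N down at 4.08 m → arm 4.08 m, τ = 395.9 × 4.08 = 1615 N·m clockwise.
Total clockwise load moment = 2279 N·m.
The cable tension T acts at 4.73 m; only its component perpendicular to the beam, T sinθ, produces torque. sin 30.7° = 0.5105.
Στ = 0 ⇒ T × 4.73 × 0.5105 = 2279 ⇒ T = 2279 / 2.415 = 944 N.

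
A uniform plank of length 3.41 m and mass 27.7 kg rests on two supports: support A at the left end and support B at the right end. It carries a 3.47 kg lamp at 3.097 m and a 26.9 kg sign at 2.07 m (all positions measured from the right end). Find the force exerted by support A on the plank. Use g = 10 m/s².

About support B:
Beam weight: 27.7 × 10 = 277 N down at 1.705 m → arm 1.705 m, τ = 277 × 1.705 = 472.3 N·m counterclockwise.
Lamp: 3.47 × 10 = 34.7 N down at 3.097 m → arm 3.097 m, τ = 34.7 × 3.097 = 107.5 N·m counterclockwise.
Sign: 26.9 × 10 = 269 N down at 2.07 m → arm 2.07 m, τ = 269 × 2.07 = 556.8 N·m counterclockwise.
Net load moment about support B = 1137 N·m counterclockwise.
Reaction R at support A is upward at 3.41 m, arm 3.41 m → moment R × 3.41 clockwise.
For rotational equilibrium, R × 3.41 = 1137, so R = 333 N.

R_A ≈ 333 N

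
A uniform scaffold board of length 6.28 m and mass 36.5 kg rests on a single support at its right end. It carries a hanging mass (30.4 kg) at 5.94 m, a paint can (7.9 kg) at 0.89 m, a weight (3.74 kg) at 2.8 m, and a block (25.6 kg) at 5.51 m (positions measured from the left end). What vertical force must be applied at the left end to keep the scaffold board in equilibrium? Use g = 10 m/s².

About the right end:
Beam weight: 36.5 × 10 = 365 N down at 3.14 m → arm 3.14 m, τ = 365 × 3.14 = 1146 N·m counterclockwise.
Hanging mass: 30.4 × 10 = 304 N down at 5.94 m → arm 0.34 m, τ = 304 × 0.34 = 103.4 N·m counterclockwise.
Paint can: 7.9 × 10 = 79 N down at 0.89 m → arm 5.39 m, τ = 79 × 5.39 = 425.8 N·m counterclockwise.
Weight: 3.74 × 10 = 37.4 N down at 2.8 m → arm 3.48 m, τ = 37.4 × 3.48 = 130.2 N·m counterclockwise.
Block: 25.6 × 10 = 256 N down at 5.51 m → arm 0.77 m, τ = 256 × 0.77 = 197.1 N·m counterclockwise.
Net moment of the loads = 2002 N·m counterclockwise.
The upward force F acts at the left end, arm 6.28 m, giving F × 6.28 clockwise.
Στ = 0 ⇒ F × 6.28 = 2002 ⇒ F = 2002 / 6.28 = 319 N.

F ≈ 319 N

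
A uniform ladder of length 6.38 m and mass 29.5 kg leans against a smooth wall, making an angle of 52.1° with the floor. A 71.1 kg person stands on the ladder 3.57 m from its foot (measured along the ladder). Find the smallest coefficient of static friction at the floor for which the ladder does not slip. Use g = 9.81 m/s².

μ_min ≈ 0.422

Take moments about the foot of the ladder.
Ladder weight 29.5×9.81 = 289.4 N acts at 3.19 m along the ladder; its horizontal arm is 3.19·cos52.1° = 1.96 m → τ = 567.2 N·m clockwise.
Person: 71.1×9.81 = 697.5 N at 3.57 m → arm 2.193 m → τ = 1530 N·m clockwise.
Wall normal N acts horizontally at the top; its moment arm is the height L sinθ = 6.38·sin52.1° = 5.034 m, counterclockwise.
For rotational equilibrium, N × 5.034 = 2097, so N = 416.6 N.
ΣFx = 0 ⇒ f = N_wall = 416.6 N. ΣFy = 0 ⇒ N_floor = 986.9 N.
μ_min = f / N_floor = 416.6 / 986.9 = 0.422.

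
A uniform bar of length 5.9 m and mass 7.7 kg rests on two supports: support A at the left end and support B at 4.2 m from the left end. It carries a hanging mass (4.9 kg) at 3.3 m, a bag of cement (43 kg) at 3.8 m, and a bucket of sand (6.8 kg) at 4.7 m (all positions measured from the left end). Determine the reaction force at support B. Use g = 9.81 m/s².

R_B ≈ 547 N

Choose support A as the axis so its reaction then has zero moment arm.
Beam weight: 7.7 × 9.81 = 75.54 N down at 2.95 m → arm 2.95 m, τ = 75.54 × 2.95 = 222.8 N·m clockwise.
Hanging mass: 4.9 × 9.81 = 48.07 N down at 3.3 m → arm 3.3 m, τ = 48.07 × 3.3 = 158.6 N·m clockwise.
Bag of cement: 43 × 9.81 = 421.8 N down at 3.8 m → arm 3.8 m, τ = 421.8 × 3.8 = 1603 N·m clockwise.
Bucket of sand: 6.8 × 9.81 = 66.71 N down at 4.7 m → arm 4.7 m, τ = 66.71 × 4.7 = 313.5 N·m clockwise.
Net load moment about support A = 2298 N·m clockwise.
Reaction R at support B is upward at 4.2 m, arm 4.2 m → moment R × 4.2 counterclockwise.
Setting net torque to zero: R × 4.2 = 2298 → R = 547 N.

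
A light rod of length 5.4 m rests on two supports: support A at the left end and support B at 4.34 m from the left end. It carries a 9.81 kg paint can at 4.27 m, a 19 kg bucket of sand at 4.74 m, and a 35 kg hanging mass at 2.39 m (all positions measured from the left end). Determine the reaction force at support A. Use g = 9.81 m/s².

About support B:
Paint can: 9.81 × 9.81 = 96.24 N down at 4.27 m → arm 0.07 m, τ = 96.24 × 0.07 = 6.737 N·m counterclockwise.
Bucket of sand: 19 × 9.81 = 186.4 N down at 4.74 m → arm 0.4 m, τ = 186.4 × 0.4 = 74.56 N·m clockwise.
Hanging mass: 35 × 9.81 = 343.4 N down at 2.39 m → arm 1.95 m, τ = 343.4 × 1.95 = 669.6 N·m counterclockwise.
Net load moment about support B = 601.8 N·m counterclockwise.
Reaction R at support A is upward at 0 m, arm 4.34 m → moment R × 4.34 clockwise.
Balancing moments: R × 4.34 = 601.8, giving R = 139 N.

R_A ≈ 139 N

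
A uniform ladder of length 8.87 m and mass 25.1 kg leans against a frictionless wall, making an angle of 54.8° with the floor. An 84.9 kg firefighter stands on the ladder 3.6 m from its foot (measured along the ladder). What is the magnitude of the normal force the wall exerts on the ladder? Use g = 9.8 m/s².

About the foot of the ladder:
Ladder weight 25.1×9.8 = 246 N acts at 4.435 m along the ladder; its horizontal arm is 4.435·cos54.8° = 2.556 m → τ = 628.8 N·m clockwise.
Firefighter: 84.9×9.8 = 832 N at 3.6 m → arm 2.075 m → τ = 1726 N·m clockwise.
Wall normal N acts horizontally at the top; its moment arm is the height L sinθ = 8.87·sin54.8° = 7.248 m, counterclockwise.
For rotational equilibrium, N × 7.248 = 2355, so N = 325 N.

N_wall ≈ 325 N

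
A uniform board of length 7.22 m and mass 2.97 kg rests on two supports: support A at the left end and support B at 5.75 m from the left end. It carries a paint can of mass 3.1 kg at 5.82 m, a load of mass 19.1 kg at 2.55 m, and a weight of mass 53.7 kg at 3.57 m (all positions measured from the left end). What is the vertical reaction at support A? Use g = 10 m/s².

R_A ≈ 321 N

About support B:
Beam weight: 2.97 × 10 = 29.7 N down at 3.61 m → arm 2.14 m, τ = 29.7 × 2.14 = 63.56 N·m counterclockwise.
Paint can: 3.1 × 10 = 31 N down at 5.82 m → arm 0.07 m, τ = 31 × 0.07 = 2.17 N·m clockwise.
Load: 19.1 × 10 = 191 N down at 2.55 m → arm 3.2 m, τ = 191 × 3.2 = 611.2 N·m counterclockwise.
Weight: 53.7 × 10 = 537 N down at 3.57 m → arm 2.18 m, τ = 537 × 2.18 = 1171 N·m counterclockwise.
Net load moment about support B = 1844 N·m counterclockwise.
Reaction R at support A is upward at 0 m, arm 5.75 m → moment R × 5.75 clockwise.
Στ = 0 ⇒ R × 5.75 = 1844 ⇒ R = 321 N.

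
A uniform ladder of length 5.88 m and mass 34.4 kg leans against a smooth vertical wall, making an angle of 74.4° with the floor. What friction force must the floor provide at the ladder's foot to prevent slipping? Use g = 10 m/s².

About the foot of the ladder:
Ladder weight 34.4×10 = 344 N acts at 2.94 m along the ladder; its horizontal arm is 2.94·cos74.4° = 0.7906 m → τ = 272 N·m clockwise.
Wall normal N acts horizontally at the top; its moment arm is the height L sinθ = 5.88·sin74.4° = 5.663 m, counterclockwise.
Setting net torque to zero: N × 5.663 = 272 → N = 48 N.
ΣFx = 0: friction at the foot balances the wall's push, so f = N_wall = 48 N.

f ≈ 48 N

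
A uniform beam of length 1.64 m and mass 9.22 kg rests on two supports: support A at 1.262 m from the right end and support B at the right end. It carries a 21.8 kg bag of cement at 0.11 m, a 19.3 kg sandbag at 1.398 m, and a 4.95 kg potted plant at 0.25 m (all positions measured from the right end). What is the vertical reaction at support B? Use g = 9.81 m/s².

Taking torques about support A:
Beam weight: 9.22 × 9.81 = 90.45 N down at 0.82 m → arm 0.442 m, τ = 90.45 × 0.442 = 39.98 N·m clockwise.
Bag of cement: 21.8 × 9.81 = 213.9 N down at 0.11 m → arm 1.152 m, τ = 213.9 × 1.152 = 246.4 N·m clockwise.
Sandbag: 19.3 × 9.81 = 189.3 N down at 1.398 m → arm 0.136 m, τ = 189.3 × 0.136 = 25.74 N·m counterclockwise.
Potted plant: 4.95 × 9.81 = 48.56 N down at 0.25 m → arm 1.012 m, τ = 48.56 × 1.012 = 49.14 N·m clockwise.
Net load moment about support A = 309.8 N·m clockwise.
Reaction R at support B is upward at 0 m, arm 1.262 m → moment R × 1.262 counterclockwise.
Balancing moments: R × 1.262 = 309.8, giving R = 245 N.

R_B ≈ 245 N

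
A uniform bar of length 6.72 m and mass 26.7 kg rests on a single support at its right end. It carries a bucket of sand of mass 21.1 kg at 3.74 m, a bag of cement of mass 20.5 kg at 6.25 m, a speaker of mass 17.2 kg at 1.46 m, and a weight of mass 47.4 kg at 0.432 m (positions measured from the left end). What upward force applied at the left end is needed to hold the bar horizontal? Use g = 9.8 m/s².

Take moments about the right end.
Beam weight: 26.7 × 9.8 = 261.7 N down at 3.36 m → arm 3.36 m, τ = 261.7 × 3.36 = 879.3 N·m counterclockwise.
Bucket of sand: 21.1 × 9.8 = 206.8 N down at 3.74 m → arm 2.98 m, τ = 206.8 × 2.98 = 616.3 N·m counterclockwise.
Bag of cement: 20.5 × 9.8 = 200.9 N down at 6.25 m → arm 0.47 m, τ = 200.9 × 0.47 = 94.42 N·m counterclockwise.
Speaker: 17.2 × 9.8 = 168.6 N down at 1.46 m → arm 5.26 m, τ = 168.6 × 5.26 = 886.8 N·m counterclockwise.
Weight: 47.4 × 9.8 = 464.5 N down at 0.432 m → arm 6.288 m, τ = 464.5 × 6.288 = 2921 N·m counterclockwise.
Net moment of the loads = 5398 N·m counterclockwise.
The upward force F acts at the left end, arm 6.72 m, giving F × 6.72 clockwise.
For rotational equilibrium, F × 6.72 = 5398, so F = 5398 / 6.72 = 803 N.

F ≈ 803 N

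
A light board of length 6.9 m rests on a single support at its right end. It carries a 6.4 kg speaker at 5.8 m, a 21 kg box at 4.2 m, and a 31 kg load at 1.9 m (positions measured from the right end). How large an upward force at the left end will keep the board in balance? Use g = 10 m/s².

F ≈ 267 N

Taking torques about the right end:
Speaker: 6.4 × 10 = 64 N down at 5.8 m → arm 5.8 m, τ = 64 × 5.8 = 371.2 N·m counterclockwise.
Box: 21 × 10 = 210 N down at 4.2 m → arm 4.2 m, τ = 210 × 4.2 = 882 N·m counterclockwise.
Load: 31 × 10 = 310 N down at 1.9 m → arm 1.9 m, τ = 310 × 1.9 = 589 N·m counterclockwise.
Net moment of the loads = 1842 N·m counterclockwise.
The upward force F acts at the left end, arm 6.9 m, giving F × 6.9 clockwise.
Στ = 0 ⇒ F × 6.9 = 1842 ⇒ F = 1842 / 6.9 = 267 N.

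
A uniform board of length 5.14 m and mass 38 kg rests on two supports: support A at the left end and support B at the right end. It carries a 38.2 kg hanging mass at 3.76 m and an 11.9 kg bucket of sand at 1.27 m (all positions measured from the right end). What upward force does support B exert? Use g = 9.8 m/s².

R_B ≈ 375 N

Taking torques about support A:
Beam weight: 38 × 9.8 = 372.4 N down at 2.57 m → arm 2.57 m, τ = 372.4 × 2.57 = 957.1 N·m clockwise.
Hanging mass: 38.2 × 9.8 = 374.4 N down at 3.76 m → arm 1.38 m, τ = 374.4 × 1.38 = 516.7 N·m clockwise.
Bucket of sand: 11.9 × 9.8 = 116.6 N down at 1.27 m → arm 3.87 m, τ = 116.6 × 3.87 = 451.2 N·m clockwise.
Net load moment about support A = 1925 N·m clockwise.
Reaction R at support B is upward at 0 m, arm 5.14 m → moment R × 5.14 counterclockwise.
For rotational equilibrium, R × 5.14 = 1925, so R = 375 N.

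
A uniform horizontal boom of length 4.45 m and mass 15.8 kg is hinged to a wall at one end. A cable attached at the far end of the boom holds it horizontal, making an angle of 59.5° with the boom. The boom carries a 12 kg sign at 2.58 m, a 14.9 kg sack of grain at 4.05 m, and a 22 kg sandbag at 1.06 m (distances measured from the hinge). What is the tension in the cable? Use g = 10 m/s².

Taking torques about the hinge:
Beam weight: 15.8 × 10 = 158 N down at 2.225 m → arm 2.225 m, τ = 158 × 2.225 = 351.6 N·m clockwise.
Sign: 12 × 10 = 120 N down at 2.58 m → arm 2.58 m, τ = 120 × 2.58 = 309.6 N·m clockwise.
Sack of grain: 14.9 × 10 = 149 N down at 4.05 m → arm 4.05 m, τ = 149 × 4.05 = 603.4 N·m clockwise.
Sandbag: 22 × 10 = 220 N down at 1.06 m → arm 1.06 m, τ = 220 × 1.06 = 233.2 N·m clockwise.
Total clockwise load moment = 1498 N·m.
The cable tension T acts at 4.45 m; only its component perpendicular to the boom, T sinθ, produces torque. sin 59.5° = 0.8616.
For rotational equilibrium, T × 4.45 × 0.8616 = 1498, so T = 1498 / 3.834 = 391 N.

T ≈ 391 N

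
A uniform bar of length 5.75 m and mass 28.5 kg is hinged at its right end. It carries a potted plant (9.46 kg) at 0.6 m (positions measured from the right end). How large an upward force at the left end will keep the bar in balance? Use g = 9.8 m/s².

Sum moments about the right end (the unknown pivot reaction has zero arm there).
Beam weight: 28.5 × 9.8 = 279.3 N down at 2.875 m → arm 2.875 m, τ = 279.3 × 2.875 = 803 N·m counterclockwise.
Potted plant: 9.46 × 9.8 = 92.71 N down at 0.6 m → arm 0.6 m, τ = 92.71 × 0.6 = 55.63 N·m counterclockwise.
Net moment of the loads = 858.6 N·m counterclockwise.
The upward force F acts at the left end, arm 5.75 m, giving F × 5.75 clockwise.
Setting net torque to zero: F × 5.75 = 858.6 → F = 858.6 / 5.75 = 149 N.

F ≈ 149 N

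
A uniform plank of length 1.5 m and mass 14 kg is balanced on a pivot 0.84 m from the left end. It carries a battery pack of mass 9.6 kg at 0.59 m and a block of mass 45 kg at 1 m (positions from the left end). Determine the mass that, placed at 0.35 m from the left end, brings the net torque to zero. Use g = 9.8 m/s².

m ≈ 7.22 kg

Sum moments about the pivot (at 0.84 m from the left end) (the support reaction has zero arm there).
Beam weight: 14 × 9.8 = 137.2 N down at 0.75 m → arm 0.09 m, τ = 137.2 × 0.09 = 12.35 N·m counterclockwise.
Battery pack: 9.6 × 9.8 = 94.08 N down at 0.59 m → arm 0.25 m, τ = 94.08 × 0.25 = 23.52 N·m counterclockwise.
Block: 45 × 9.8 = 441 N down at 1 m → arm 0.16 m, τ = 441 × 0.16 = 70.56 N·m clockwise.
Net moment of known loads = 34.69 N·m clockwise.
An unknown mass m at 0.35 m has arm 0.49 m; its moment is m·g·0.49 counterclockwise.
Στ = 0 ⇒ m × 9.8 × 0.49 = 34.69 ⇒ m = 34.69 / (9.8 × 0.49) = 7.22 kg.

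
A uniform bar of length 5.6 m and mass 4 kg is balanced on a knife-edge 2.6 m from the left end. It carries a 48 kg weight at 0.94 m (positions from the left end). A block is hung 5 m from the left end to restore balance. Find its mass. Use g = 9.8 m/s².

m ≈ 32.9 kg

Taking torques about the knife-edge (at 2.6 m from the left end):
Beam weight: 4 × 9.8 = 39.2 N down at 2.8 m → arm 0.2 m, τ = 39.2 × 0.2 = 7.84 N·m clockwise.
Weight: 48 × 9.8 = 470.4 N down at 0.94 m → arm 1.66 m, τ = 470.4 × 1.66 = 780.9 N·m counterclockwise.
Net moment of known loads = 773.1 N·m counterclockwise.
An unknown mass m at 5 m has arm 2.4 m; its moment is m·g·2.4 clockwise.
Balancing moments: m × 9.8 × 2.4 = 773.1, giving m = 773.1 / (9.8 × 2.4) = 32.9 kg.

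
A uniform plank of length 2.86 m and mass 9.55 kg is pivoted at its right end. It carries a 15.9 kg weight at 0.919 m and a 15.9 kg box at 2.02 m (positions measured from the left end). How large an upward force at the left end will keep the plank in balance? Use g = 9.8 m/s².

Choose the right end as the axis so the unknown pivot reaction has zero arm there.
Beam weight: 9.55 × 9.8 = 93.59 N down at 1.43 m → arm 1.43 m, τ = 93.59 × 1.43 = 133.8 N·m counterclockwise.
Weight: 15.9 × 9.8 = 155.8 N down at 0.919 m → arm 1.941 m, τ = 155.8 × 1.941 = 302.4 N·m counterclockwise.
Box: 15.9 × 9.8 = 155.8 N down at 2.02 m → arm 0.84 m, τ = 155.8 × 0.84 = 130.9 N·m counterclockwise.
Net moment of the loads = 567.1 N·m counterclockwise.
The upward force F acts at the left end, arm 2.86 m, giving F × 2.86 clockwise.
Setting net torque to zero: F × 2.86 = 567.1 → F = 567.1 / 2.86 = 198 N.

F ≈ 198 N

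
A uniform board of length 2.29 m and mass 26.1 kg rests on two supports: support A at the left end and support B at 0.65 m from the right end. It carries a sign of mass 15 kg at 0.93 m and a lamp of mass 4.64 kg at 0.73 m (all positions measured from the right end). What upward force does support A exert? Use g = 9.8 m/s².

Take moments about support B.
Beam weight: 26.1 × 9.8 = 255.8 N down at 1.145 m → arm 0.495 m, τ = 255.8 × 0.495 = 126.6 N·m counterclockwise.
Sign: 15 × 9.8 = 147 N down at 0.93 m → arm 0.28 m, τ = 147 × 0.28 = 41.16 N·m counterclockwise.
Lamp: 4.64 × 9.8 = 45.47 N down at 0.73 m → arm 0.08 m, τ = 45.47 × 0.08 = 3.638 N·m counterclockwise.
Net load moment about support B = 171.4 N·m counterclockwise.
Reaction R at support A is upward at 2.29 m, arm 1.64 m → moment R × 1.64 clockwise.
Balancing moments: R × 1.64 = 171.4, giving R = 105 N.

R_A ≈ 105 N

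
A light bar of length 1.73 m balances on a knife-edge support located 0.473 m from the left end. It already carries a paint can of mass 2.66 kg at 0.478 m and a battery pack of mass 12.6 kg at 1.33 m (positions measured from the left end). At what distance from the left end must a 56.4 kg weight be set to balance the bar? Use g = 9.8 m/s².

Choose the knife-edge support (at 0.473 m from the left end) as the axis so the support reaction has zero arm there.
Paint can: 2.66 × 9.8 = 26.07 N down at 0.478 m → arm 0.005 m, τ = 26.07 × 0.005 = 0.1303 N·m clockwise.
Battery pack: 12.6 × 9.8 = 123.5 N down at 1.33 m → arm 0.857 m, τ = 123.5 × 0.857 = 105.8 N·m clockwise.
Net moment of existing loads = 105.9 N·m clockwise.
The weight weighs 56.4 × 9.8 = 552.7 N and must supply an equal counterclockwise moment, so its lever arm about the knife-edge support is 105.9 / 552.7 = 0.192 m.
That puts it at 0.473 − 0.192 = 0.281 m from the left end.

x ≈ 0.281 m from the left end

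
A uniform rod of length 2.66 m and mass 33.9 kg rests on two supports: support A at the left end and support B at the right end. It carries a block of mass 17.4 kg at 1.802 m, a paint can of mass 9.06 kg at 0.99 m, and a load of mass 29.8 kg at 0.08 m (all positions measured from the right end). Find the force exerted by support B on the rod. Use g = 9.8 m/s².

R_B ≈ 560 N

About support A:
Beam weight: 33.9 × 9.8 = 332.2 N down at 1.33 m → arm 1.33 m, τ = 332.2 × 1.33 = 441.8 N·m clockwise.
Block: 17.4 × 9.8 = 170.5 N down at 1.802 m → arm 0.858 m, τ = 170.5 × 0.858 = 146.3 N·m clockwise.
Paint can: 9.06 × 9.8 = 88.79 N down at 0.99 m → arm 1.67 m, τ = 88.79 × 1.67 = 148.3 N·m clockwise.
Load: 29.8 × 9.8 = 292 N down at 0.08 m → arm 2.58 m, τ = 292 × 2.58 = 753.4 N·m clockwise.
Net load moment about support A = 1490 N·m clockwise.
Reaction R at support B is upward at 0 m, arm 2.66 m → moment R × 2.66 counterclockwise.
Στ = 0 ⇒ R × 2.66 = 1490 ⇒ R = 560 N.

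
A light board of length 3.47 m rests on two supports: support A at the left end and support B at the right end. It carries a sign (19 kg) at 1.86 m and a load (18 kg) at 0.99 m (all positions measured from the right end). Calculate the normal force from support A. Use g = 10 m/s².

R_A ≈ 153 N

Choose support B as the axis so its reaction then has zero moment arm.
Sign: 19 × 10 = 190 N down at 1.86 m → arm 1.86 m, τ = 190 × 1.86 = 353.4 N·m counterclockwise.
Load: 18 × 10 = 180 N down at 0.99 m → arm 0.99 m, τ = 180 × 0.99 = 178.2 N·m counterclockwise.
Net load moment about support B = 531.6 N·m counterclockwise.
Reaction R at support A is upward at 3.47 m, arm 3.47 m → moment R × 3.47 clockwise.
Balancing moments: R × 3.47 = 531.6, giving R = 153 N.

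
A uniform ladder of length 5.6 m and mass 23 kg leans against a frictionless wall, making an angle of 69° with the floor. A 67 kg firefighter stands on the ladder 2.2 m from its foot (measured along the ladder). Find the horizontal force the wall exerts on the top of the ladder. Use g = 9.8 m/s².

N_wall ≈ 142 N

About the foot of the ladder:
Ladder weight 23×9.8 = 225.4 N acts at 2.8 m along the ladder; its horizontal arm is 2.8·cos69° = 1.003 m → τ = 226.1 N·m clockwise.
Firefighter: 67×9.8 = 656.6 N at 2.2 m → arm 0.7884 m → τ = 517.7 N·m clockwise.
Wall normal N acts horizontally at the top; its moment arm is the height L sinθ = 5.6·sin69° = 5.228 m, counterclockwise.
For rotational equilibrium, N × 5.228 = 743.8, so N = 142 N.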